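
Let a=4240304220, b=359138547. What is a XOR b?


4240304220 ^ 359138547 = 3923111087

3923111087


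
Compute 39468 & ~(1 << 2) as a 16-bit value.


39468 & ~(1 << 2) = 39464

39464


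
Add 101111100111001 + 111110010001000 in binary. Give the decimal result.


101111100111001 + 111110010001000 = 1101101111000001 = 56257

56257


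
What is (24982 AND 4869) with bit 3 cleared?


Step 1: 24982 & 4869 = 260
Step 2: 260 & ~(1 << 3) = 260

260


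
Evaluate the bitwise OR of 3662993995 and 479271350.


0b11011010010101001101101001001011 | 0b11100100100010001100110110110 = 0b11011110110101011101101111111111 = 3738557439

3738557439


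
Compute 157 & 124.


0b10011101 & 0b1111100 = 0b11100 = 28

28


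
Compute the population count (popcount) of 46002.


0b1011001110110010 has 9 set bits

9


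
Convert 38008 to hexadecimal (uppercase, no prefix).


38008 = 9478 hex

9478


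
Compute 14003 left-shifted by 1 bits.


0b11011010110011 << 1 = 0b110110101100110 = 28006

28006


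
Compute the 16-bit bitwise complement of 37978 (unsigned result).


~0b1001010001011010 = 0b110101110100101 = 27557 (16-bit unsigned)

27557


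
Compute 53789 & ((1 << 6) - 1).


53789 & 63 = 29

29


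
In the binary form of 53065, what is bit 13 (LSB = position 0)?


0b1100111101001001, position 13 = 0

0


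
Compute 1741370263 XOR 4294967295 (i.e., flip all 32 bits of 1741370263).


1741370263 ^ 4294967295 = 2553597032

2553597032


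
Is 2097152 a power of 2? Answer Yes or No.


0b1000000000000000000000. Only one bit set => Yes

Yes


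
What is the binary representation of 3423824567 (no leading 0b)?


3423824567 = 11001100000100110110101010110111 in binary

11001100000100110110101010110111


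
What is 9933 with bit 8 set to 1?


9933 | (1 << 8) = 9933 | 256 = 10189

10189


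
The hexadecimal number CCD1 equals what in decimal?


CCD1 hex = 52433 decimal

52433


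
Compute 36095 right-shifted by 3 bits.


0b1000110011111111 >> 3 = 0b1000110011111 = 4511

4511


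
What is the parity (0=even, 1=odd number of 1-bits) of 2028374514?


0b1111000111001101000100111110010 has 17 ones => parity 1

1


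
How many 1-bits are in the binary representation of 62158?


0b1111001011001110 has 10 set bits

10


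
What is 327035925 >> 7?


0b10011011111100010110000010101 >> 7 = 0b1001101111110001011000 = 2554968

2554968


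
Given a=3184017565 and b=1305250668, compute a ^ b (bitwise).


3184017565 ^ 1305250668 = 4026846193

4026846193


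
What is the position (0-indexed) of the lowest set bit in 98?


0b1100010. Lowest set bit at position 1

1


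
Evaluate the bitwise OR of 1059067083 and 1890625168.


0b111111001000000001010011001011 | 0b1110000101100001010011010010000 = 0b1111111101100001011011011011011 = 2142287579

2142287579


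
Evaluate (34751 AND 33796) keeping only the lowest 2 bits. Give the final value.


Step 1: 34751 & 33796 = 33796
Step 2: 33796 & 3 = 0

0


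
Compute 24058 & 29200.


0b101110111111010 & 0b111001000010000 = 0b101000000010000 = 20496

20496


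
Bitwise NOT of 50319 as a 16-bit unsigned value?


~0b1100010010001111 = 0b11101101110000 = 15216 (16-bit unsigned)

15216


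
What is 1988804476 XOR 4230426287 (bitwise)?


0b1110110100010101011111101111100 ^ 0b11111100001001110010111010101111 = 0b10001010101011011001000111010011 = 2326630867

2326630867


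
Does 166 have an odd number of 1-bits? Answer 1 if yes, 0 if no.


0b10100110 has 4 ones => parity 0

0


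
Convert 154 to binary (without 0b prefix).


154 = 10011010 in binary

10011010


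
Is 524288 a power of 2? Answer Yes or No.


0b10000000000000000000. Only one bit set => Yes

Yes


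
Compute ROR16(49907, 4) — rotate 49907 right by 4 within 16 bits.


Rotate 0b1100001011110011 right by 4 (16-bit) = 0b11110000101111 = 15407

15407


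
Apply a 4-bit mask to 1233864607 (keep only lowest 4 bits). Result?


1233864607 & 15 = 15

15


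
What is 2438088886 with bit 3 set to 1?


2438088886 | (1 << 3) = 2438088886 | 8 = 2438088894

2438088894


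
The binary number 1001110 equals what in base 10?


1001110 in decimal = 78

78


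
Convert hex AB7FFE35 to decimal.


AB7FFE35 hex = 2877292085 decimal

2877292085


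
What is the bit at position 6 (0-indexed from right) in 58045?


0b1110001010111101, position 6 = 0

0


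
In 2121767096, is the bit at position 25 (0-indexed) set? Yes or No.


0b1111110011101111001100010111000, bit 25 = 1. Yes

Yes


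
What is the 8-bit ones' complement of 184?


184 ^ 255 = 71

71


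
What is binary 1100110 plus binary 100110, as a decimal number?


1100110 + 100110 = 10001100 = 140

140


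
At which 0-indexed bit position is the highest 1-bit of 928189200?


0b110111010100110000101100010000. Highest set bit at position 29

29


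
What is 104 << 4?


0b1101000 << 4 = 0b11010000000 = 1664

1664


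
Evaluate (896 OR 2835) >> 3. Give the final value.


Step 1: 896 | 2835 = 2963
Step 2: 2963 >> 3 = 370

370


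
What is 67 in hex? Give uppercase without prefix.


67 = 43 hex

43


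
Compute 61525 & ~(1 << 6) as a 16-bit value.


61525 & ~(1 << 6) = 61461

61461


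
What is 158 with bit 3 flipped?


158 ^ (1 << 3) = 158 ^ 8 = 150

150


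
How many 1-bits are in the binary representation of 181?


0b10110101 has 5 set bits

5


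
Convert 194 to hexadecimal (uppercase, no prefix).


194 = C2 hex

C2


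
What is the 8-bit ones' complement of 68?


68 ^ 255 = 187

187


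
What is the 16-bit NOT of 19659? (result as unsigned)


~0b100110011001011 = 0b1011001100110100 = 45876 (16-bit unsigned)

45876


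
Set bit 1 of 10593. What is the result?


10593 | (1 << 1) = 10593 | 2 = 10595

10595


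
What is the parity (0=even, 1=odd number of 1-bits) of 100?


0b1100100 has 3 ones => parity 1

1


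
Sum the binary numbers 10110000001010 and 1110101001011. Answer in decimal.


10110000001010 + 1110101001011 = 100100101010101 = 18773

18773


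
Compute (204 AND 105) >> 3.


Step 1: 204 & 105 = 72
Step 2: 72 >> 3 = 9

9


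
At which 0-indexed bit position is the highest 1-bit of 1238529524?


0b1001001110100100111010111110100. Highest set bit at position 30

30


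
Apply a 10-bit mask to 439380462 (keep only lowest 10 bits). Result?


439380462 & 1023 = 494

494


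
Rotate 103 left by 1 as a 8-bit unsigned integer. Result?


Rotate 0b1100111 left by 1 (8-bit) = 0b11001110 = 206

206


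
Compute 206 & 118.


0b11001110 & 0b1110110 = 0b1000110 = 70

70


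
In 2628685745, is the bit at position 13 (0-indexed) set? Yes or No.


0b10011100101011101000111110110001, bit 13 = 0. No

No


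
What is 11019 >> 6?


0b10101100001011 >> 6 = 0b10101100 = 172

172


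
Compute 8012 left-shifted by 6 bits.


0b1111101001100 << 6 = 0b1111101001100000000 = 512768

512768


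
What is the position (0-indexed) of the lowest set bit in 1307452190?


0b1001101111011100010001100011110. Lowest set bit at position 1

1


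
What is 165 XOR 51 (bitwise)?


0b10100101 ^ 0b110011 = 0b10010110 = 150

150


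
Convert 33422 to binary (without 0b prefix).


33422 = 1000001010001110 in binary

1000001010001110


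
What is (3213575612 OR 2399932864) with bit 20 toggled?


Step 1: 3213575612 | 2399932864 = 3213841916
Step 2: 3213841916 ^ (1 << 20) = 3213841916 ^ 1048576 = 3214890492

3214890492


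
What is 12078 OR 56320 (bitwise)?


0b10111100101110 | 0b1101110000000000 = 0b1111111100101110 = 65326

65326


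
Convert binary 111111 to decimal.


111111 in decimal = 63

63


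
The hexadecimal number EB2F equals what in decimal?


EB2F hex = 60207 decimal

60207


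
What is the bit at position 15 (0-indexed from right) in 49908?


0b1100001011110100, position 15 = 1

1


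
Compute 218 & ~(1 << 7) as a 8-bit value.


218 & ~(1 << 7) = 90

90


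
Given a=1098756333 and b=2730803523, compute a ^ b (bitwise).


1098756333 ^ 2730803523 = 3820581294

3820581294


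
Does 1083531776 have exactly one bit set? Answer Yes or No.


0b1000000100101010110001000000000. Multiple bits set => No

No


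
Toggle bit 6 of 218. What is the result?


218 ^ (1 << 6) = 218 ^ 64 = 154

154


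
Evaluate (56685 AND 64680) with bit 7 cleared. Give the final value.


Step 1: 56685 & 64680 = 56360
Step 2: 56360 & ~(1 << 7) = 56360

56360


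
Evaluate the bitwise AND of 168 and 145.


0b10101000 & 0b10010001 = 0b10000000 = 128

128


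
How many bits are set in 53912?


0b1101001010011000 has 7 set bits

7


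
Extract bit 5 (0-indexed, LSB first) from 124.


0b1111100, position 5 = 1

1


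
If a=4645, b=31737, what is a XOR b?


4645 ^ 31737 = 27100

27100


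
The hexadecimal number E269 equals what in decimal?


E269 hex = 57961 decimal

57961


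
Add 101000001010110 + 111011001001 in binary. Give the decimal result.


101000001010110 + 111011001001 = 101111100011111 = 24351

24351


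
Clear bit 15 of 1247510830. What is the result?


1247510830 & ~(1 << 15) = 1247478062

1247478062


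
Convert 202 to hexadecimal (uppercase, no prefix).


202 = CA hex

CA


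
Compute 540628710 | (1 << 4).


540628710 | (1 << 4) = 540628710 | 16 = 540628726

540628726


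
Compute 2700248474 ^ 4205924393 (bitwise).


0b10100000111100101000010110011010 ^ 0b11111010101100010101000000101001 = 0b1011010010000111101010110110011 = 1514395059

1514395059


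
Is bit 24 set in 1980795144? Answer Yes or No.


0b1110110000100001000100100001000, bit 24 = 0. No

No


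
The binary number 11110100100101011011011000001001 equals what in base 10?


11110100100101011011011000001001 in decimal = 4103452169

4103452169


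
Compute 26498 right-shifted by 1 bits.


0b110011110000010 >> 1 = 0b11001111000001 = 13249

13249


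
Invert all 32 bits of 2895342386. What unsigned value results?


2895342386 ^ 4294967295 = 1399624909

1399624909


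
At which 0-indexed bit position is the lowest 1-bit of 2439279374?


0b10010001011001000111001100001110. Lowest set bit at position 1

1


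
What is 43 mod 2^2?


43 & 3 = 3

3


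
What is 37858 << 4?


0b1001001111100010 << 4 = 0b10010011111000100000 = 605728

605728


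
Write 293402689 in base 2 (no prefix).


293402689 = 10001011111001111100001000001 in binary

10001011111001111100001000001


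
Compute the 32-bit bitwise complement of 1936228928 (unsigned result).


~0b1110011011010001000001001000000 = 0b10001100100101110111110110111111 = 2358738367 (32-bit unsigned)

2358738367


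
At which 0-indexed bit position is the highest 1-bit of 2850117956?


0b10101001111000010101100101000100. Highest set bit at position 31

31


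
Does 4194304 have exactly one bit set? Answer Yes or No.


0b10000000000000000000000. Only one bit set => Yes

Yes


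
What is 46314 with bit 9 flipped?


46314 ^ (1 << 9) = 46314 ^ 512 = 46826

46826


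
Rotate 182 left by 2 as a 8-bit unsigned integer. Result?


Rotate 0b10110110 left by 2 (8-bit) = 0b11011010 = 218

218


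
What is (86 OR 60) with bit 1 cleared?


Step 1: 86 | 60 = 126
Step 2: 126 & ~(1 << 1) = 124

124


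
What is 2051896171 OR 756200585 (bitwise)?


0b1111010010011010111001101101011 | 0b101101000100101011010010001001 = 0b1111111010111111111011111101011 = 2136995819

2136995819


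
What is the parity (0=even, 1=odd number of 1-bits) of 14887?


0b11101000100111 has 8 ones => parity 0

0


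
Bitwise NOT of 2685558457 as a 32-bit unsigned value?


~0b10100000000100100101111010111001 = 0b1011111111011011010000101000110 = 1609408838 (32-bit unsigned)

1609408838


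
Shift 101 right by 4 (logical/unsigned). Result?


0b1100101 >> 4 = 0b110 = 6

6


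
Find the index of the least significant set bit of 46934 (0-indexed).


0b1011011101010110. Lowest set bit at position 1

1


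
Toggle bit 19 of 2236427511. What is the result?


2236427511 ^ (1 << 19) = 2236427511 ^ 524288 = 2235903223

2235903223


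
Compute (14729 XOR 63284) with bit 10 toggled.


Step 1: 14729 ^ 63284 = 52925
Step 2: 52925 ^ (1 << 10) = 52925 ^ 1024 = 51901

51901


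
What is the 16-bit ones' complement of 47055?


47055 ^ 65535 = 18480

18480


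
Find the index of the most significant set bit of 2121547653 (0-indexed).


0b1111110011101000011111110000101. Highest set bit at position 30

30


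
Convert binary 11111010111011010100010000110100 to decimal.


11111010111011010100010000110100 in decimal = 4209853492

4209853492


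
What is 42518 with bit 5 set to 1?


42518 | (1 << 5) = 42518 | 32 = 42550

42550


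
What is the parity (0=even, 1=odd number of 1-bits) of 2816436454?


0b10100111110111110110100011100110 has 20 ones => parity 0

0


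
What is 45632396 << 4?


0b10101110000100101110001100 << 4 = 0b101011100001001011100011000000 = 730118336

730118336


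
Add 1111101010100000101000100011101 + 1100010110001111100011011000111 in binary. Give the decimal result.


1111101010100000101000100011101 + 1100010110001111100011011000111 = 11100000000110000001011111100100 = 3759675364

3759675364


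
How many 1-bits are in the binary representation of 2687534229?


0b10100000001100001000010010010101 has 10 set bits

10


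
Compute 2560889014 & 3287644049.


0b10011000101001000001000010110110 & 0b11000011111101010111011110010001 = 0b10000000101001000001000010010000 = 2158235792

2158235792


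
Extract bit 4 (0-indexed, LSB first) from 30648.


0b111011110111000, position 4 = 1

1


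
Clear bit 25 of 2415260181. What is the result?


2415260181 & ~(1 << 25) = 2381705749

2381705749


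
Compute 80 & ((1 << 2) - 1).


80 & 3 = 0

0


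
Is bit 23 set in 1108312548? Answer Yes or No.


0b1000010000011111000000111100100, bit 23 = 0. No

No


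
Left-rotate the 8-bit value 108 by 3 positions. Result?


Rotate 0b1101100 left by 3 (8-bit) = 0b1100011 = 99

99


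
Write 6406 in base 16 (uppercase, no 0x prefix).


6406 = 1906 hex

1906


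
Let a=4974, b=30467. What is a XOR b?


4974 ^ 30467 = 25709

25709


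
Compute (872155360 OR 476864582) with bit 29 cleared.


Step 1: 872155360 | 476864582 = 1073506534
Step 2: 1073506534 & ~(1 << 29) = 536635622

536635622


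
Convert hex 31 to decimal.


31 hex = 49 decimal

49


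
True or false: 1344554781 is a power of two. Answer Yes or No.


0b1010000001001000100011100011101. Multiple bits set => No

No


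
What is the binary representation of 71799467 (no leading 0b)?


71799467 = 100010001111001001010101011 in binary

100010001111001001010101011


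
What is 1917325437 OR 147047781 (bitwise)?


0b1110010010010000001000001111101 | 0b1000110000111100010101100101 = 0b1111010110010111101010101111101 = 2060178813

2060178813


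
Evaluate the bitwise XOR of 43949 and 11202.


0b1010101110101101 ^ 0b10101111000010 = 0b1000000001101111 = 32879

32879


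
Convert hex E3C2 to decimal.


E3C2 hex = 58306 decimal

58306


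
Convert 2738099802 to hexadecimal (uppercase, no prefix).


2738099802 = A334165A hex

A334165A


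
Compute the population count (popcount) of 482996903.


0b11100110010011111001010100111 has 17 set bits

17


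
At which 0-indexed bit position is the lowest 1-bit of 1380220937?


0b1010010010001001000000000001001. Lowest set bit at position 0

0


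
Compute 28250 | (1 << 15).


28250 | (1 << 15) = 28250 | 32768 = 61018

61018


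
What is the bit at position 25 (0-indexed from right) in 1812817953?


0b1101100000011010110100000100001, position 25 = 0

0


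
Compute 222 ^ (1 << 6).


222 ^ (1 << 6) = 222 ^ 64 = 158

158


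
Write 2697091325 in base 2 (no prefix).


2697091325 = 10100000110000100101100011111101 in binary

10100000110000100101100011111101


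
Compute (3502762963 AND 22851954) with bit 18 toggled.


Step 1: 3502762963 & 22851954 = 4497746
Step 2: 4497746 ^ (1 << 18) = 4497746 ^ 262144 = 4235602

4235602


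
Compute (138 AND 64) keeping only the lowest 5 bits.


Step 1: 138 & 64 = 0
Step 2: 0 & 31 = 0

0


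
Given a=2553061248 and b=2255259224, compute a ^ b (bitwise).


2553061248 ^ 2255259224 = 507517400

507517400


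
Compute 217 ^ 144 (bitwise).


0b11011001 ^ 0b10010000 = 0b1001001 = 73

73


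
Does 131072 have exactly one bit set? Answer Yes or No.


0b100000000000000000. Only one bit set => Yes

Yes


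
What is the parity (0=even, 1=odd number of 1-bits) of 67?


0b1000011 has 3 ones => parity 1

1


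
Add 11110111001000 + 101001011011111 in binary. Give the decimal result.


11110111001000 + 101001011011111 = 1001000010100111 = 37031

37031


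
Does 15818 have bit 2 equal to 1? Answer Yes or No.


0b11110111001010, bit 2 = 0. No

No


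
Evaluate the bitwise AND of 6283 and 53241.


0b1100010001011 & 0b1100111111111001 = 0b100010001001 = 2185

2185


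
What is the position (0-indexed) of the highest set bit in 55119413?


0b11010010010000111000110101. Highest set bit at position 25

25


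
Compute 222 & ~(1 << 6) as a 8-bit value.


222 & ~(1 << 6) = 158

158


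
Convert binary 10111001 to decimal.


10111001 in decimal = 185

185


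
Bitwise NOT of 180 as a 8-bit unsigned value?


~0b10110100 = 0b1001011 = 75 (8-bit unsigned)

75


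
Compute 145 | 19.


0b10010001 | 0b10011 = 0b10010011 = 147

147


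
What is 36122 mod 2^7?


36122 & 127 = 26

26


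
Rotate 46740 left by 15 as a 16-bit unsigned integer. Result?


Rotate 0b1011011010010100 left by 15 (16-bit) = 0b101101101001010 = 23370

23370


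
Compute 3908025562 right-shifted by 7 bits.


0b11101000111011111011110011011010 >> 7 = 0b1110100011101111101111001 = 30531449

30531449


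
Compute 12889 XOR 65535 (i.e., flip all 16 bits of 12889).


12889 ^ 65535 = 52646

52646


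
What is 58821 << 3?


0b1110010111000101 << 3 = 0b1110010111000101000 = 470568

470568


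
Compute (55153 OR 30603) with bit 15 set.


Step 1: 55153 | 30603 = 63483
Step 2: 63483 | (1 << 15) = 63483 | 32768 = 63483

63483


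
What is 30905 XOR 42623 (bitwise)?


0b111100010111001 ^ 0b1010011001111111 = 0b1101111011000110 = 57030

57030


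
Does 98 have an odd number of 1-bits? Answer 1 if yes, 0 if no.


0b1100010 has 3 ones => parity 1

1


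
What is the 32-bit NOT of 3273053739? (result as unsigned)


~0b11000011000101101101011000101011 = 0b111100111010010010100111010100 = 1021913556 (32-bit unsigned)

1021913556


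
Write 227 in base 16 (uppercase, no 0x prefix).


227 = E3 hex

E3


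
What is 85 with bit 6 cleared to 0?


85 & ~(1 << 6) = 21

21


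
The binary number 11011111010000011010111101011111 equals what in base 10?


11011111010000011010111101011111 in decimal = 3745623903

3745623903


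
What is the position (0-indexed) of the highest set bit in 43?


0b101011. Highest set bit at position 5

5


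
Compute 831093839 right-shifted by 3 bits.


0b110001100010010111110001001111 >> 3 = 0b110001100010010111110001001 = 103886729

103886729


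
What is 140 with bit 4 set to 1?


140 | (1 << 4) = 140 | 16 = 156

156


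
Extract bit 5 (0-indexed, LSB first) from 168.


0b10101000, position 5 = 1

1


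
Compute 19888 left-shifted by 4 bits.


0b100110110110000 << 4 = 0b1001101101100000000 = 318208

318208


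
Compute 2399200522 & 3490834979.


0b10001111000000001110010100001010 & 0b11010000000100011110101000100011 = 0b10000000000000001110000000000010 = 2147540994

2147540994


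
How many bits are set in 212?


0b11010100 has 4 set bits

4


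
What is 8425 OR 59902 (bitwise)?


0b10000011101001 | 0b1110100111111110 = 0b1110100111111111 = 59903

59903


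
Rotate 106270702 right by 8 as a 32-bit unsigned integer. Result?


Rotate 0b110010101011000111111101110 right by 8 (32-bit) = 0b11101110000001100101010110001111 = 3993392527

3993392527


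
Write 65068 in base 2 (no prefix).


65068 = 1111111000101100 in binary

1111111000101100


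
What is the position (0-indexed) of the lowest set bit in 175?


0b10101111. Lowest set bit at position 0

0


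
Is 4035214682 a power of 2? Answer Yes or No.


0b11110000100001000111110101011010. Multiple bits set => No

No


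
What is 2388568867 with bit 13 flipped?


2388568867 ^ (1 << 13) = 2388568867 ^ 8192 = 2388560675

2388560675


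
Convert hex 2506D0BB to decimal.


2506D0BB hex = 621203643 decimal

621203643


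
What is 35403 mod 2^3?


35403 & 7 = 3

3


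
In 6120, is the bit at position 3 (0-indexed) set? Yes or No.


0b1011111101000, bit 3 = 1. Yes

Yes


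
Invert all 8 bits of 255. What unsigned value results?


255 ^ 255 = 0

0


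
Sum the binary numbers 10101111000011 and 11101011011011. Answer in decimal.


10101111000011 + 11101011011011 = 110011010011110 = 26270

26270


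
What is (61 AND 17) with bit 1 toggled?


Step 1: 61 & 17 = 17
Step 2: 17 ^ (1 << 1) = 17 ^ 2 = 19

19


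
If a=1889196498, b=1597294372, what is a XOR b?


1889196498 ^ 1597294372 = 799940342

799940342


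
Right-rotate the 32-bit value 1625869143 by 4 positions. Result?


Rotate 0b1100000111010001100101101010111 right by 4 (32-bit) = 0b1110110000011101000110010110101 = 1980665013

1980665013


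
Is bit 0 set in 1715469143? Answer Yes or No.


0b1100110001111111111101101010111, bit 0 = 1. Yes

Yes


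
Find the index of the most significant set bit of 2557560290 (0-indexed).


0b10011000011100010100010111100010. Highest set bit at position 31

31


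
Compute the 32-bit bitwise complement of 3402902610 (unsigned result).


~0b11001010110101000010110001010010 = 0b110101001010111101001110101101 = 892064685 (32-bit unsigned)

892064685


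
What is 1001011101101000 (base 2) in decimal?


1001011101101000 in decimal = 38760

38760


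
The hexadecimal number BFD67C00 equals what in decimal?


BFD67C00 hex = 3218504704 decimal

3218504704


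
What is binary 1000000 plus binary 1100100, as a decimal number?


1000000 + 1100100 = 10100100 = 164

164


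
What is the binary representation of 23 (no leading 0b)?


23 = 10111 in binary

10111


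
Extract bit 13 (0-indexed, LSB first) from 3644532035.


0b11011001001110110010010101000011, position 13 = 1

1


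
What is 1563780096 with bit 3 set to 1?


1563780096 | (1 << 3) = 1563780096 | 8 = 1563780104

1563780104


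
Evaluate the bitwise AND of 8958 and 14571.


0b10001011111110 & 0b11100011101011 = 0b10000011101010 = 8426

8426


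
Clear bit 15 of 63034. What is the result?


63034 & ~(1 << 15) = 30266

30266


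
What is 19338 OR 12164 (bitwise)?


0b100101110001010 | 0b10111110000100 = 0b110111110001110 = 28558

28558


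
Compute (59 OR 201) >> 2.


Step 1: 59 | 201 = 251
Step 2: 251 >> 2 = 62

62


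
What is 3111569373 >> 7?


0b10111001011101101100011111011101 >> 7 = 0b1011100101110110110001111 = 24309135

24309135


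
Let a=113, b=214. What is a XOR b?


113 ^ 214 = 167

167


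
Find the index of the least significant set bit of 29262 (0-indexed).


0b111001001001110. Lowest set bit at position 1

1


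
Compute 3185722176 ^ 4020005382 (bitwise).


0b10111101111000100100001101000000 ^ 0b11101111100111000110101000000110 = 0b1010010011111100010100101000110 = 1383999814

1383999814


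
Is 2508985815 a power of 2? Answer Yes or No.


0b10010101100011000001010111010111. Multiple bits set => No

No


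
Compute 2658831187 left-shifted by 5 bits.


0b10011110011110101000101101010011 << 5 = 0b1001111001111010100010110101001100000 = 85082597984

85082597984


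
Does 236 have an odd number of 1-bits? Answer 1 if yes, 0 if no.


0b11101100 has 5 ones => parity 1

1


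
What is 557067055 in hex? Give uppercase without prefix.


557067055 = 21342B2F hex

21342B2F


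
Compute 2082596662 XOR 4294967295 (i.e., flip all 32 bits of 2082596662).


2082596662 ^ 4294967295 = 2212370633

2212370633


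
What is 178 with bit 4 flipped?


178 ^ (1 << 4) = 178 ^ 16 = 162

162


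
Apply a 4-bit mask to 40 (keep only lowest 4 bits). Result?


40 & 15 = 8

8


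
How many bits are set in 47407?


0b1011100100101111 has 10 set bits

10


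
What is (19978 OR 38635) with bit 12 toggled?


Step 1: 19978 | 38635 = 57067
Step 2: 57067 ^ (1 << 12) = 57067 ^ 4096 = 52971

52971


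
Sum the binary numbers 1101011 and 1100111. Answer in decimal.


1101011 + 1100111 = 11010010 = 210

210


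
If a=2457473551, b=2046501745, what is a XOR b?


2457473551 ^ 2046501745 = 3951112574

3951112574


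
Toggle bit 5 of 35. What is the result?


35 ^ (1 << 5) = 35 ^ 32 = 3

3


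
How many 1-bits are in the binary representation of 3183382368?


0b10111101101111101000111101100000 has 19 set bits

19


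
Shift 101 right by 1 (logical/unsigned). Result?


0b1100101 >> 1 = 0b110010 = 50

50


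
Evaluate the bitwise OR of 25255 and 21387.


0b110001010100111 | 0b101001110001011 = 0b111001110101111 = 29615

29615


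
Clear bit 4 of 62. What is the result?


62 & ~(1 << 4) = 46

46


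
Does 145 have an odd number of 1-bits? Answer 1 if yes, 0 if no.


0b10010001 has 3 ones => parity 1

1


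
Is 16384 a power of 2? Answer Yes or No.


0b100000000000000. Only one bit set => Yes

Yes


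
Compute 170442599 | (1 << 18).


170442599 | (1 << 18) = 170442599 | 262144 = 170704743

170704743


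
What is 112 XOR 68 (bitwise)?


0b1110000 ^ 0b1000100 = 0b110100 = 52

52


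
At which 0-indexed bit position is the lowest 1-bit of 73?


0b1001001. Lowest set bit at position 0

0


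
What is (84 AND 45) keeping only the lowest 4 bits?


Step 1: 84 & 45 = 4
Step 2: 4 & 15 = 4

4


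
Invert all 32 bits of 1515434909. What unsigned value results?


1515434909 ^ 4294967295 = 2779532386

2779532386


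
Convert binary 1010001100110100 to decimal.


1010001100110100 in decimal = 41780

41780


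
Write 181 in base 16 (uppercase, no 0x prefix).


181 = B5 hex

B5


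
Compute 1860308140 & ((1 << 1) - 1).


1860308140 & 1 = 0

0


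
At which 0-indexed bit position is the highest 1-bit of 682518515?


0b101000101011100110011111110011. Highest set bit at position 29

29


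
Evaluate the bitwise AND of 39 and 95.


0b100111 & 0b1011111 = 0b111 = 7

7


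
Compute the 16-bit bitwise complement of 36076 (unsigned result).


~0b1000110011101100 = 0b111001100010011 = 29459 (16-bit unsigned)

29459


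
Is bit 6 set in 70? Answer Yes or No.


0b1000110, bit 6 = 1. Yes

Yes


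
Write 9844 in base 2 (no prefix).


9844 = 10011001110100 in binary

10011001110100


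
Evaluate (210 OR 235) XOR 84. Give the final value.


Step 1: 210 | 235 = 251
Step 2: 251 ^ 84 = 175

175


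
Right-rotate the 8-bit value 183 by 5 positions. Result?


Rotate 0b10110111 right by 5 (8-bit) = 0b10111101 = 189

189


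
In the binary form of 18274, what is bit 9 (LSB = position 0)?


0b100011101100010, position 9 = 1

1


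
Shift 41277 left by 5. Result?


0b1010000100111101 << 5 = 0b101000010011110100000 = 1320864

1320864


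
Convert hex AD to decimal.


AD hex = 173 decimal

173


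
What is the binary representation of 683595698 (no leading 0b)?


683595698 = 101000101111101101011110110010 in binary

101000101111101101011110110010


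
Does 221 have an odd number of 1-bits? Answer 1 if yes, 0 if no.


0b11011101 has 6 ones => parity 0

0


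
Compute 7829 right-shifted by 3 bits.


0b1111010010101 >> 3 = 0b1111010010 = 978

978


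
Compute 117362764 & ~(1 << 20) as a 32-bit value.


117362764 & ~(1 << 20) = 116314188

116314188


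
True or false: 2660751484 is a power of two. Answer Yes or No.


0b10011110100101111101100001111100. Multiple bits set => No

No


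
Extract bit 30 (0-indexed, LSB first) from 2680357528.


0b10011111110000110000001010011000, position 30 = 0

0


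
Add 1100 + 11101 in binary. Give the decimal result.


1100 + 11101 = 101001 = 41

41


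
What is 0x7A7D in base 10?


7A7D hex = 31357 decimal

31357


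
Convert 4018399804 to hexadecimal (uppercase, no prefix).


4018399804 = EF83EA3C hex

EF83EA3C


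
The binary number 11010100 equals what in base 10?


11010100 in decimal = 212

212


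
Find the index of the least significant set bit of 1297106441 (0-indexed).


0b1001101010100000100011000001001. Lowest set bit at position 0

0


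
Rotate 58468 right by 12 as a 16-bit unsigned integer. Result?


Rotate 0b1110010001100100 right by 12 (16-bit) = 0b100011001001110 = 17998

17998


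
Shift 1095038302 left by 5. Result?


0b1000001010001001111010101011110 << 5 = 0b100000101000100111101010101111000000 = 35041225664

35041225664


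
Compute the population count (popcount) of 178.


0b10110010 has 4 set bits

4


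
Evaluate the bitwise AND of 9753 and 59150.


0b10011000011001 & 0b1110011100001110 = 0b10011000001000 = 9736

9736


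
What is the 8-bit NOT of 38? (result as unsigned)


~0b100110 = 0b11011001 = 217 (8-bit unsigned)

217


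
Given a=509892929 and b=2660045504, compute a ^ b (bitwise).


509892929 ^ 2660045504 = 2162772865

2162772865


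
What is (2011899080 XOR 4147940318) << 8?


Step 1: 2011899080 ^ 4147940318 = 2161618710
Step 2: 2161618710 << 8 = 553374389760

553374389760


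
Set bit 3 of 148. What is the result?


148 | (1 << 3) = 148 | 8 = 156

156


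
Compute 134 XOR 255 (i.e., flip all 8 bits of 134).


134 ^ 255 = 121

121


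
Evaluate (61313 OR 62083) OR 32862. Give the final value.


Step 1: 61313 | 62083 = 65411
Step 2: 65411 | 32862 = 65503

65503


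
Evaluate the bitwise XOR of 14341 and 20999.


0b11100000000101 ^ 0b101001000000111 = 0b110101000000010 = 27138

27138


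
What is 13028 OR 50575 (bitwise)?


0b11001011100100 | 0b1100010110001111 = 0b1111011111101111 = 63471

63471


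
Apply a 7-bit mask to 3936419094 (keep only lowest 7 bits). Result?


3936419094 & 127 = 22

22


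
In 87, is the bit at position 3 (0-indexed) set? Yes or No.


0b1010111, bit 3 = 0. No

No


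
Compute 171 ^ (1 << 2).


171 ^ (1 << 2) = 171 ^ 4 = 175

175


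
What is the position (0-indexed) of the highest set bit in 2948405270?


0b10101111101111010001100000010110. Highest set bit at position 31

31


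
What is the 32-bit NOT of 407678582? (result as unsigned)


~0b11000010011001010111001110110 = 0b11100111101100110101000110001001 = 3887288713 (32-bit unsigned)

3887288713


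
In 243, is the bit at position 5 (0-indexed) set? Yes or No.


0b11110011, bit 5 = 1. Yes

Yes


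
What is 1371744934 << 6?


0b1010001110000110010101010100110 << 6 = 0b1010001110000110010101010100110000000 = 87791675776

87791675776


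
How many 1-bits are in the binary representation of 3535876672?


0b11010010110000010011001001000000 has 11 set bits

11


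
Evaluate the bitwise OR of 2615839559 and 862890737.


0b10011011111010101000101101000111 | 0b110011011011101010101011110001 = 0b10111011111011101010101111110111 = 3152980983

3152980983


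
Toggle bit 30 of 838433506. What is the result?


838433506 ^ (1 << 30) = 838433506 ^ 1073741824 = 1912175330

1912175330


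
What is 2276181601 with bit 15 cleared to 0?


2276181601 & ~(1 << 15) = 2276148833

2276148833


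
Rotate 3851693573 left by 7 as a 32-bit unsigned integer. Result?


Rotate 0b11100101100101000010111000000101 left by 7 (32-bit) = 0b11001010000101110000001011110010 = 3390505714

3390505714


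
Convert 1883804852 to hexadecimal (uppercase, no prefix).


1883804852 = 704894B4 hex

704894B4


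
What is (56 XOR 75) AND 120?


Step 1: 56 ^ 75 = 115
Step 2: 115 & 120 = 112

112


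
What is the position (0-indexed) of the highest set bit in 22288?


0b101011100010000. Highest set bit at position 14

14


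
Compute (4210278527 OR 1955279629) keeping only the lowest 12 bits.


Step 1: 4210278527 | 1955279629 = 4277924735
Step 2: 4277924735 & 4095 = 895

895


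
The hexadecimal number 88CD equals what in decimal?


88CD hex = 35021 decimal

35021


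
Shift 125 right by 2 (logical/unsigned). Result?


0b1111101 >> 2 = 0b11111 = 31

31


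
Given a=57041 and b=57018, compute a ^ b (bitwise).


57041 ^ 57018 = 107

107


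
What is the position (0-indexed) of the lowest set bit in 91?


0b1011011. Lowest set bit at position 0

0


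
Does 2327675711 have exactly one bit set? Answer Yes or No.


0b10001010101111011000001100111111. Multiple bits set => No

No


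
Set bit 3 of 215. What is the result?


215 | (1 << 3) = 215 | 8 = 223

223


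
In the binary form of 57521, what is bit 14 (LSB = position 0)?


0b1110000010110001, position 14 = 1

1


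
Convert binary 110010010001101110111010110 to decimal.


110010010001101110111010110 in decimal = 105438678

105438678


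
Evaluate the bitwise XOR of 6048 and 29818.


0b1011110100000 ^ 0b111010001111010 = 0b110001111011010 = 25562

25562


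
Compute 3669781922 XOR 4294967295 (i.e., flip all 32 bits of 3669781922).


3669781922 ^ 4294967295 = 625185373

625185373


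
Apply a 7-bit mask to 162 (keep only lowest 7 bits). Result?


162 & 127 = 34

34


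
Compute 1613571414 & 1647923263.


0b1100000001011010010010101010110 & 0b1100010001110010101000000111111 = 0b1100000001010010000000000010110 = 1613299734

1613299734


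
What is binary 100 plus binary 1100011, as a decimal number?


100 + 1100011 = 1100111 = 103

103


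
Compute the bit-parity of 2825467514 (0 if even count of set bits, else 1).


0b10101000011010010011011001111010 has 16 ones => parity 0

0


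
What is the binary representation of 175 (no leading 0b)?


175 = 10101111 in binary

10101111


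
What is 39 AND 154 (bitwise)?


0b100111 & 0b10011010 = 0b10 = 2

2


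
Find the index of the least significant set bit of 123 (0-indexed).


0b1111011. Lowest set bit at position 0

0


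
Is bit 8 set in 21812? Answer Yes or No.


0b101010100110100, bit 8 = 1. Yes

Yes


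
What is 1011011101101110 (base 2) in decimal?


1011011101101110 in decimal = 46958

46958


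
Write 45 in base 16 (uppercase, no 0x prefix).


45 = 2D hex

2D


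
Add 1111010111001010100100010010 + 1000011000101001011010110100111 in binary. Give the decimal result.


1111010111001010100100010010 + 1000011000101001011010110100111 = 1010010011100010101111010111001 = 1383161529

1383161529


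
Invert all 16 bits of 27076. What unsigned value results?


27076 ^ 65535 = 38459

38459


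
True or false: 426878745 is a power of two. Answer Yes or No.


0b11001011100011010011100011001. Multiple bits set => No

No


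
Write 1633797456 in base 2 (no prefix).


1633797456 = 1100001011000011100010101010000 in binary

1100001011000011100010101010000


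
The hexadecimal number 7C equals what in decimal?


7C hex = 124 decimal

124


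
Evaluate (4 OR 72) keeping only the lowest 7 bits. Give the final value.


Step 1: 4 | 72 = 76
Step 2: 76 & 127 = 76

76


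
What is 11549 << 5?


0b10110100011101 << 5 = 0b1011010001110100000 = 369568

369568


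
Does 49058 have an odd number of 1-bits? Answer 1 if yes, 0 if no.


0b1011111110100010 has 10 ones => parity 0

0


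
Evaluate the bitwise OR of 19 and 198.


0b10011 | 0b11000110 = 0b11010111 = 215

215


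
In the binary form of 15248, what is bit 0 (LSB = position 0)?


0b11101110010000, position 0 = 0

0


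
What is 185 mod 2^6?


185 & 63 = 57

57


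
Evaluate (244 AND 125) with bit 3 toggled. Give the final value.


Step 1: 244 & 125 = 116
Step 2: 116 ^ (1 << 3) = 116 ^ 8 = 124

124


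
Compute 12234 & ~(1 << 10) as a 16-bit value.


12234 & ~(1 << 10) = 11210

11210


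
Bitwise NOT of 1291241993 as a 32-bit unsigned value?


~0b1001100111101101100101000001001 = 0b10110011000010010011010111110110 = 3003725302 (32-bit unsigned)

3003725302


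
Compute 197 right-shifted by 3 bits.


0b11000101 >> 3 = 0b11000 = 24

24


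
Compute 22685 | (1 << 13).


22685 | (1 << 13) = 22685 | 8192 = 30877

30877


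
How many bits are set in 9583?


0b10010101101111 has 9 set bits

9


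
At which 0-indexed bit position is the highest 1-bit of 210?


0b11010010. Highest set bit at position 7

7


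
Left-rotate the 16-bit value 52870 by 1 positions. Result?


Rotate 0b1100111010000110 left by 1 (16-bit) = 0b1001110100001101 = 40205

40205


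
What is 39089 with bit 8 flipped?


39089 ^ (1 << 8) = 39089 ^ 256 = 39345

39345


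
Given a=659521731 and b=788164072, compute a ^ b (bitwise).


659521731 ^ 788164072 = 162917675

162917675


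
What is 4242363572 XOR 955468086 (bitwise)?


0b11111100110111010101010010110100 ^ 0b111000111100110100100100110110 = 0b11000100001011100001110110000010 = 3291356546

3291356546


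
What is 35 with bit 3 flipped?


35 ^ (1 << 3) = 35 ^ 8 = 43

43


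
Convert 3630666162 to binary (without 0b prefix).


3630666162 = 11011000011001111001000110110010 in binary

11011000011001111001000110110010


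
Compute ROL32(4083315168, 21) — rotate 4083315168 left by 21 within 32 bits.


Rotate 0b11110011011000100111000111100000 left by 21 (32-bit) = 0b111100000111100110110001001110 = 1008626766

1008626766


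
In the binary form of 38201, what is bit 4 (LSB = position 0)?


0b1001010100111001, position 4 = 1

1


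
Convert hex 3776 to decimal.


3776 hex = 14198 decimal

14198


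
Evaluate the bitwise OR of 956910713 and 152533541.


0b111001000010010100110001111001 | 0b1001000101110111101000100101 = 0b111001000111110111111001111101 = 958365309

958365309


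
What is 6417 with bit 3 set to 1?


6417 | (1 << 3) = 6417 | 8 = 6425

6425


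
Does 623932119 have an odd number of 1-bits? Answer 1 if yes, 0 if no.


0b100101001100000111001011010111 has 15 ones => parity 1

1


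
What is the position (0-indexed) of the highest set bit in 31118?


0b111100110001110. Highest set bit at position 14

14


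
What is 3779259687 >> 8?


0b11100001010000101110110100100111 >> 8 = 0b111000010100001011101101 = 14762733

14762733
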